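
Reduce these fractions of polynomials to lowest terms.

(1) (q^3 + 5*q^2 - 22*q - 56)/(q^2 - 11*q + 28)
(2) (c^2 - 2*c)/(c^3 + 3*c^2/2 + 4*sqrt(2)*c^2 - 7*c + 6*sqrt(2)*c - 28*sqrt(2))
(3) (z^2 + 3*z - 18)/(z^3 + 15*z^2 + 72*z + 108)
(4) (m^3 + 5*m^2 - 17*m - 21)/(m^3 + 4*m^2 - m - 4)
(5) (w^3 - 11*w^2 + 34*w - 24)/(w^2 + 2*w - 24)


(1) = (q^2 + 9*q + 14)/(q - 7)
(2) = 2*c/(2*c^2 + c*(7 + 8*sqrt(2)) + 28*sqrt(2))
(3) = (z - 3)/(z^2 + 9*z + 18)
(4) = (m^2 + 4*m - 21)/(m^2 + 3*m - 4)
(5) = (w^2 - 7*w + 6)/(w + 6)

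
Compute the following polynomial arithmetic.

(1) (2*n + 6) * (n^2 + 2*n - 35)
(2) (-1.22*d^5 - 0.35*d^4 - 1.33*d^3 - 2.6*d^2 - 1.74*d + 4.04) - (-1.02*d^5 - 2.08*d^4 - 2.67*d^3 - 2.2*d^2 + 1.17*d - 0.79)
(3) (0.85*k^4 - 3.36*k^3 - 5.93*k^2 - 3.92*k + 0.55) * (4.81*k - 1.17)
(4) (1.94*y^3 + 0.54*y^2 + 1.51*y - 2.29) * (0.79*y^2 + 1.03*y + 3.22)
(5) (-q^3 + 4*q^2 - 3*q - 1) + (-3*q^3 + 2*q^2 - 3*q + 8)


(1) = 2*n^3 + 10*n^2 - 58*n - 210
(2) = -0.2*d^5 + 1.73*d^4 + 1.34*d^3 - 0.4*d^2 - 2.91*d + 4.83
(3) = 4.0885*k^5 - 17.1561*k^4 - 24.5921*k^3 - 11.9171*k^2 + 7.2319*k - 0.6435
(4) = 1.5326*y^5 + 2.4248*y^4 + 7.9959*y^3 + 1.485*y^2 + 2.5035*y - 7.3738
(5) = -4*q^3 + 6*q^2 - 6*q + 7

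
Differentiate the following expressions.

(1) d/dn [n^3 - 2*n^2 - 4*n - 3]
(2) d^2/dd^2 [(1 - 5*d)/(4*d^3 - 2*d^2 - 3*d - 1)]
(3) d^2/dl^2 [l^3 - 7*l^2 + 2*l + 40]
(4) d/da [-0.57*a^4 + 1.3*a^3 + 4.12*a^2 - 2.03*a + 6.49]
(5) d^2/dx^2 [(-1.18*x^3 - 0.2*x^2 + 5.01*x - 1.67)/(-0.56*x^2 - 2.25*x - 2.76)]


(1) = 3*n^2 - 4*n - 4
(2) = 4*(-120*d^5 + 108*d^4 - 72*d^3 - 72*d^2 + 30*d + 11)/(64*d^9 - 96*d^8 - 96*d^7 + 88*d^6 + 120*d^5 + 6*d^4 - 51*d^3 - 33*d^2 - 9*d - 1)
(3) = 6*l - 14
(4) = -2.28*a^3 + 3.9*a^2 + 8.24*a - 2.03
(5) = (4.653612*x^3 + 45.254352*x^2 + 113.018544*x + 77.017686)/(0.175616*x^6 + 2.1168*x^5 + 11.101608*x^4 + 32.256225*x^3 + 54.715068*x^2 + 51.4188*x + 21.024576)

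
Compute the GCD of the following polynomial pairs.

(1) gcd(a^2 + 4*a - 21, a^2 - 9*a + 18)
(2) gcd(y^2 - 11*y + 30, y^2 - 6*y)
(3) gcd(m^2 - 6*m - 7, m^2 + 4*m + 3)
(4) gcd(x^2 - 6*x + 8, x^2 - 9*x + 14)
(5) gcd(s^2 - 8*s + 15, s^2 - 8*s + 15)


(1) = gcd((a - 3)*(a + 7), (a - 6)*(a - 3)) = a - 3
(2) = y - 6
(3) = m + 1
(4) = x - 2
(5) = gcd((s - 5)*(s - 3), (s - 5)*(s - 3)) = s^2 - 8*s + 15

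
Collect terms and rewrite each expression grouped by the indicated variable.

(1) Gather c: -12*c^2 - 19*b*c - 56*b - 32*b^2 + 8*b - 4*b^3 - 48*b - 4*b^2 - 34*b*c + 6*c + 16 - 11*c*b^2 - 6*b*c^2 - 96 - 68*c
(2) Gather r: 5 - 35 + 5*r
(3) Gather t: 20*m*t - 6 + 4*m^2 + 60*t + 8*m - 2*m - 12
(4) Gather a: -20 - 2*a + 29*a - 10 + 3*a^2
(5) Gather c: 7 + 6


(1) = -4*b^3 - 36*b^2 - 96*b + c^2*(-6*b - 12) + c*(-11*b^2 - 53*b - 62) - 80
(2) = 5*r - 30
(3) = 4*m^2 + 6*m + t*(20*m + 60) - 18
(4) = 3*a^2 + 27*a - 30
(5) = 13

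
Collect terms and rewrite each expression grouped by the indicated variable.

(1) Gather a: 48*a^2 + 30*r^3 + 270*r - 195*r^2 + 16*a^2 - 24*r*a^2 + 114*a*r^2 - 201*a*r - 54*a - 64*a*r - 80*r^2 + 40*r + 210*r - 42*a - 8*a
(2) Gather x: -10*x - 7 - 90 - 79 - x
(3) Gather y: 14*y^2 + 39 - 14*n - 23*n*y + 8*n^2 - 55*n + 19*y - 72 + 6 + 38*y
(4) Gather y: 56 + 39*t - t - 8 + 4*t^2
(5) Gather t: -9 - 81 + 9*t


(1) = a^2*(64 - 24*r) + a*(114*r^2 - 265*r - 104) + 30*r^3 - 275*r^2 + 520*r
(2) = -11*x - 176
(3) = 8*n^2 - 69*n + 14*y^2 + y*(57 - 23*n) - 27
(4) = 4*t^2 + 38*t + 48
(5) = 9*t - 90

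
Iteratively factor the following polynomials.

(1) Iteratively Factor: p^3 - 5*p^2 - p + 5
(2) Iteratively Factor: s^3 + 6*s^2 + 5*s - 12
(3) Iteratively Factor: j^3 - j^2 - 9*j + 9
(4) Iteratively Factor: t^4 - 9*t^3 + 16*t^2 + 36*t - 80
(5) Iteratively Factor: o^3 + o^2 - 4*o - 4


(1) = (p + 1)*(p^2 - 6*p + 5) = (p - 5)*(p + 1)*(p - 1)
(2) = (s - 1)*(s^2 + 7*s + 12) = (s - 1)*(s + 4)*(s + 3)
(3) = (j - 1)*(j^2 - 9) = (j - 3)*(j - 1)*(j + 3)
(4) = (t + 2)*(t^3 - 11*t^2 + 38*t - 40) = (t - 4)*(t + 2)*(t^2 - 7*t + 10) = (t - 4)*(t - 2)*(t + 2)*(t - 5)
(5) = (o + 2)*(o^2 - o - 2) = (o + 1)*(o + 2)*(o - 2)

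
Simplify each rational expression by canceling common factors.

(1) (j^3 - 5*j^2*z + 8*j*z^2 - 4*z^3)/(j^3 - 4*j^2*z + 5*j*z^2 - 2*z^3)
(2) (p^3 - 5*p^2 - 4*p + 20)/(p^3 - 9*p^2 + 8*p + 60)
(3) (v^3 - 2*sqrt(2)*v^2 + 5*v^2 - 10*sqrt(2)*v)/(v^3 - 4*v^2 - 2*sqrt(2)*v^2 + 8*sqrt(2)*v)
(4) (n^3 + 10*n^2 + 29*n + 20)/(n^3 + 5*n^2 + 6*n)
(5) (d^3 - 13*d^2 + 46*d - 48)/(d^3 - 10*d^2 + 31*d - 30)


(1) = (-j + 2*z)/(-j + z)
(2) = (p - 2)/(p - 6)
(3) = (v + 5)/(v - 4)
(4) = (n^3 + 10*n^2 + 29*n + 20)/(n^3 + 5*n^2 + 6*n)
(5) = (d - 8)/(d - 5)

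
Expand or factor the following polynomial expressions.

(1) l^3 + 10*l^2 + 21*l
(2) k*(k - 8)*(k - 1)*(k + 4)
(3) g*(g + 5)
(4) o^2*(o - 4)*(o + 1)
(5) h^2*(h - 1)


(1) = l*(l + 3)*(l + 7)
(2) = k^4 - 5*k^3 - 28*k^2 + 32*k
(3) = g^2 + 5*g
(4) = o^4 - 3*o^3 - 4*o^2
(5) = h^3 - h^2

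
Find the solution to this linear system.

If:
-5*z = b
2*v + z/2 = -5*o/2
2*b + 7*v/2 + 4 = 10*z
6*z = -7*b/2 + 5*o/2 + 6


Then:
b = -290/3
o = -274/3
v = 328/3
z = 58/3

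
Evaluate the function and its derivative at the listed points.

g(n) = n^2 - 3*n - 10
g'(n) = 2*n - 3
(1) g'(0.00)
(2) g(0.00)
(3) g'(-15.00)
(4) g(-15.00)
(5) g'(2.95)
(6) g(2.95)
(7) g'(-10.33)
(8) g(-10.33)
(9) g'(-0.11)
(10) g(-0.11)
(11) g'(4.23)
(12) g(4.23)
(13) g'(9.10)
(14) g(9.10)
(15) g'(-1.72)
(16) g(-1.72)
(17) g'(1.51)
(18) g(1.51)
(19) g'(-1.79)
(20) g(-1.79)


(1) = -3.00
(2) = -10.00
(3) = -33.00
(4) = 260.00
(5) = 2.90
(6) = -10.15
(7) = -23.66
(8) = 127.70
(9) = -3.22
(10) = -9.66
(11) = 5.46
(12) = -4.80
(13) = 15.20
(14) = 45.51
(15) = -6.44
(16) = -1.88
(17) = 0.02
(18) = -12.25
(19) = -6.58
(20) = -1.43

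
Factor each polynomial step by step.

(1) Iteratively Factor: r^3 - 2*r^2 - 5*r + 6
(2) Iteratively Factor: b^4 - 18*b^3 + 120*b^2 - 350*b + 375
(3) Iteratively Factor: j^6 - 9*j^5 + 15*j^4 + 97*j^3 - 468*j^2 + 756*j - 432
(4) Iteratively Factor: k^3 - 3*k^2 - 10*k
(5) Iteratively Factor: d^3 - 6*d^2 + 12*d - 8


(1) = (r - 3)*(r^2 + r - 2) = (r - 3)*(r + 2)*(r - 1)
(2) = (b - 5)*(b^3 - 13*b^2 + 55*b - 75) = (b - 5)^2*(b^2 - 8*b + 15) = (b - 5)^3*(b - 3)
(3) = (j - 2)*(j^5 - 7*j^4 + j^3 + 99*j^2 - 270*j + 216) = (j - 2)^2*(j^4 - 5*j^3 - 9*j^2 + 81*j - 108) = (j - 3)*(j - 2)^2*(j^3 - 2*j^2 - 15*j + 36) = (j - 3)*(j - 2)^2*(j + 4)*(j^2 - 6*j + 9) = (j - 3)^2*(j - 2)^2*(j + 4)*(j - 3)
(4) = (k - 5)*(k^2 + 2*k) = k*(k - 5)*(k + 2)
(5) = (d - 2)*(d^2 - 4*d + 4) = (d - 2)^2*(d - 2)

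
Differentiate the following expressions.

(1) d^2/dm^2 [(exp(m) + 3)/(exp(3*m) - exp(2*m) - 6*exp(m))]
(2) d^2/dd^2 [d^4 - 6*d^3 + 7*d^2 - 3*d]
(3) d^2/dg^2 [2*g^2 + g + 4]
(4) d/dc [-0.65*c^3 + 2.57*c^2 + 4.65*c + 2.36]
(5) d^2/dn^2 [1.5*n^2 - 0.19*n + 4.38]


(1) = 2*(2*exp(5*m) + 12*exp(4*m) - 4*exp(3*m) - 15*exp(2*m) + 27*exp(m) + 54)*exp(-m)/(exp(6*m) - 3*exp(5*m) - 15*exp(4*m) + 35*exp(3*m) + 90*exp(2*m) - 108*exp(m) - 216)
(2) = 12*d^2 - 36*d + 14
(3) = 4
(4) = -1.95*c^2 + 5.14*c + 4.65
(5) = 3.00000000000000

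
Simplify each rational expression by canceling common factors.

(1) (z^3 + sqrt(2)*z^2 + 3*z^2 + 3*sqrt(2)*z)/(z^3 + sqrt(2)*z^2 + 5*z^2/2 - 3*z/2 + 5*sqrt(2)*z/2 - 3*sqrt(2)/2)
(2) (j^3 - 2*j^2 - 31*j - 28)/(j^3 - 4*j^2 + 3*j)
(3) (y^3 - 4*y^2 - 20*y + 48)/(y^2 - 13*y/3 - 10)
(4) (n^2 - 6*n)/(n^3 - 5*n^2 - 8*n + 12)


(1) = 2*z/(2*z - 1)
(2) = (j^3 - 2*j^2 - 31*j - 28)/(j^3 - 4*j^2 + 3*j)
(3) = (3*y^2 + 6*y - 24)/(3*y + 5)
(4) = n/(n^2 + n - 2)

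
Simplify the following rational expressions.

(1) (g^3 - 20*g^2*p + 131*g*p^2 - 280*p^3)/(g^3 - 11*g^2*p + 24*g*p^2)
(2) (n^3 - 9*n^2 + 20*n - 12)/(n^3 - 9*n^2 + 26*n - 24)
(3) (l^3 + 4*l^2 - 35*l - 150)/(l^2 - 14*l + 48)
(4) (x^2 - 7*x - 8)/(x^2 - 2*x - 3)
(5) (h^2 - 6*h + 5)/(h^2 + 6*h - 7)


(1) = (-g^2 + 12*g*p - 35*p^2)/(-g^2 + 3*g*p)
(2) = (n^2 - 7*n + 6)/(n^2 - 7*n + 12)
(3) = (l^2 + 10*l + 25)/(l - 8)
(4) = (x - 8)/(x - 3)
(5) = (h - 5)/(h + 7)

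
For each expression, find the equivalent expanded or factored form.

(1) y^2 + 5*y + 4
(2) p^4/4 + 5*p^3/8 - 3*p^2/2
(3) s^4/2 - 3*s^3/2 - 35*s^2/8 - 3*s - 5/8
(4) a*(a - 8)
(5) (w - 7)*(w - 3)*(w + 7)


(1) = (y + 1)*(y + 4)
(2) = p^2*(p/4 + 1)*(p - 3/2)
(3) = (s/2 + 1/4)*(s - 5)*(s + 1/2)*(s + 1)
(4) = a^2 - 8*a
(5) = w^3 - 3*w^2 - 49*w + 147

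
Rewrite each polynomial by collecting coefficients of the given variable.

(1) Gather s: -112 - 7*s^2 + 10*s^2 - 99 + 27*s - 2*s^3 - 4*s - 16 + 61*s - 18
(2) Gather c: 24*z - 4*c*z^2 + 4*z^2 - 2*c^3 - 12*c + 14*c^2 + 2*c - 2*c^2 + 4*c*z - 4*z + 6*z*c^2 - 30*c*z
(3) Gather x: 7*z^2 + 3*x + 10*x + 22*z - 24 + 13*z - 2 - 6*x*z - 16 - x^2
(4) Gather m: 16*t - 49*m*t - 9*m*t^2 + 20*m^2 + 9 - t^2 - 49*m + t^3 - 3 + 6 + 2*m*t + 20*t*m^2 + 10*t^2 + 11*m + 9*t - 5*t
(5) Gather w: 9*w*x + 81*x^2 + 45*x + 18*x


(1) = -2*s^3 + 3*s^2 + 84*s - 245
(2) = -2*c^3 + c^2*(6*z + 12) + c*(-4*z^2 - 26*z - 10) + 4*z^2 + 20*z
(3) = -x^2 + x*(13 - 6*z) + 7*z^2 + 35*z - 42
(4) = m^2*(20*t + 20) + m*(-9*t^2 - 47*t - 38) + t^3 + 9*t^2 + 20*t + 12
(5) = 9*w*x + 81*x^2 + 63*x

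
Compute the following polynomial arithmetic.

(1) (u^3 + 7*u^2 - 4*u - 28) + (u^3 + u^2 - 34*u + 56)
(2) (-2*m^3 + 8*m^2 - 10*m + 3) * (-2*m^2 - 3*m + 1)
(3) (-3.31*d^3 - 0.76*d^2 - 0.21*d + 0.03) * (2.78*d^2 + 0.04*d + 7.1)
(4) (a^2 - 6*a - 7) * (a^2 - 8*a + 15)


(1) = 2*u^3 + 8*u^2 - 38*u + 28
(2) = 4*m^5 - 10*m^4 - 6*m^3 + 32*m^2 - 19*m + 3
(3) = -9.2018*d^5 - 2.2452*d^4 - 24.1152*d^3 - 5.321*d^2 - 1.4898*d + 0.213
(4) = a^4 - 14*a^3 + 56*a^2 - 34*a - 105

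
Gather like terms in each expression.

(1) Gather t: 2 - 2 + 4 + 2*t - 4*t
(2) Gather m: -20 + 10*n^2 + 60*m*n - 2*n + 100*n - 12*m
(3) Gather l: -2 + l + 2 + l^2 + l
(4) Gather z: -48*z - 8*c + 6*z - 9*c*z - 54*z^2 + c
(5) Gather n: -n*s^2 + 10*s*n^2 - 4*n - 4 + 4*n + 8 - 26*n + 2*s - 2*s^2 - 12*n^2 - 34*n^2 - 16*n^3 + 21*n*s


(1) = 4 - 2*t
(2) = m*(60*n - 12) + 10*n^2 + 98*n - 20
(3) = l^2 + 2*l
(4) = -7*c - 54*z^2 + z*(-9*c - 42)
(5) = -16*n^3 + n^2*(10*s - 46) + n*(-s^2 + 21*s - 26) - 2*s^2 + 2*s + 4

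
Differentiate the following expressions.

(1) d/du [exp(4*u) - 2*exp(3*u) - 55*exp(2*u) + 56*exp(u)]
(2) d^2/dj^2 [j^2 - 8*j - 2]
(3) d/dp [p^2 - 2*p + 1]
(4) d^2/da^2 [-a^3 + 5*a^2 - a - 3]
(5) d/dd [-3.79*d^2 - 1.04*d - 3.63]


(1) = (4*exp(3*u) - 6*exp(2*u) - 110*exp(u) + 56)*exp(u)
(2) = 2
(3) = 2*p - 2
(4) = 10 - 6*a
(5) = -7.58*d - 1.04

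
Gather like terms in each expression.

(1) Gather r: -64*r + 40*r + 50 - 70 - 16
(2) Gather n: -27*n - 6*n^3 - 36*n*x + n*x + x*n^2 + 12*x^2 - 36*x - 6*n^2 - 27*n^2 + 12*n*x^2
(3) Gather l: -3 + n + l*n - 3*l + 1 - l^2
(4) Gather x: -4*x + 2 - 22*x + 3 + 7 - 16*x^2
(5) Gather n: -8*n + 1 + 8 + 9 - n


(1) = -24*r - 36
(2) = -6*n^3 + n^2*(x - 33) + n*(12*x^2 - 35*x - 27) + 12*x^2 - 36*x
(3) = -l^2 + l*(n - 3) + n - 2
(4) = -16*x^2 - 26*x + 12
(5) = 18 - 9*n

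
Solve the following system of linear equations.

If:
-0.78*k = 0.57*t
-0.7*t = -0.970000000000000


Then:
k = -1.01
t = 1.39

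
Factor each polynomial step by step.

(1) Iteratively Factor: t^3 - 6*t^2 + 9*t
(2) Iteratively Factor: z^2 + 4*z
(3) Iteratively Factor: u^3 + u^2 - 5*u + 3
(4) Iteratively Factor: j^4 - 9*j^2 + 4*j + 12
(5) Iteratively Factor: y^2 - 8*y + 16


(1) = (t - 3)*(t^2 - 3*t) = t*(t - 3)*(t - 3)
(2) = (z)*(z + 4)
(3) = (u - 1)*(u^2 + 2*u - 3) = (u - 1)*(u + 3)*(u - 1)
(4) = (j + 1)*(j^3 - j^2 - 8*j + 12) = (j - 2)*(j + 1)*(j^2 + j - 6) = (j - 2)*(j + 1)*(j + 3)*(j - 2)
(5) = (y - 4)*(y - 4)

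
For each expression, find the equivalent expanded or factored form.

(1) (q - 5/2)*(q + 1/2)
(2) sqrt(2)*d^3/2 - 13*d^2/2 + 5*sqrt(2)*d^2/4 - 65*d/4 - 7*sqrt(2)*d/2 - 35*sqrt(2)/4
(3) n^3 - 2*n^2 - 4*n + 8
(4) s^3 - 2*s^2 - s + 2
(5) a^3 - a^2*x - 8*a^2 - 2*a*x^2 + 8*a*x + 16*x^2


(1) = q^2 - 2*q - 5/4
(2) = (d + 5/2)*(d - 7*sqrt(2))*(sqrt(2)*d/2 + 1/2)
(3) = (n - 2)^2*(n + 2)
(4) = (s - 2)*(s - 1)*(s + 1)
(5) = (a - 8)*(a - 2*x)*(a + x)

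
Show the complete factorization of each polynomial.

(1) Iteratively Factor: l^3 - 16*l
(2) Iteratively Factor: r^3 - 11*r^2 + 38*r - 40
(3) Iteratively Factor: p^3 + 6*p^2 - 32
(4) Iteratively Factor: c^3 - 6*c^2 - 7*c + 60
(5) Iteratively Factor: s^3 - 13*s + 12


(1) = (l - 4)*(l^2 + 4*l) = l*(l - 4)*(l + 4)
(2) = (r - 2)*(r^2 - 9*r + 20) = (r - 5)*(r - 2)*(r - 4)
(3) = (p - 2)*(p^2 + 8*p + 16) = (p - 2)*(p + 4)*(p + 4)
(4) = (c - 5)*(c^2 - c - 12) = (c - 5)*(c + 3)*(c - 4)
(5) = (s + 4)*(s^2 - 4*s + 3) = (s - 3)*(s + 4)*(s - 1)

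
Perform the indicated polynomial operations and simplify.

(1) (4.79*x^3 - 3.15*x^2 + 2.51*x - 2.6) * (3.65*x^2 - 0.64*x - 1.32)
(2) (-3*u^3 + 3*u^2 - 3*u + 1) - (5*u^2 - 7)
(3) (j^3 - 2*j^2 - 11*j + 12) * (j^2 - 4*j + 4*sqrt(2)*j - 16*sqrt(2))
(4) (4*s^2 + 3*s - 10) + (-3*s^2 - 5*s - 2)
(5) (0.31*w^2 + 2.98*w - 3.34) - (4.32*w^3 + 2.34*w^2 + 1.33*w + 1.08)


(1) = 17.4835*x^5 - 14.5631*x^4 + 4.8547*x^3 - 6.9384*x^2 - 1.6492*x + 3.432
(2) = -3*u^3 - 2*u^2 - 3*u + 8
(3) = j^5 - 6*j^4 + 4*sqrt(2)*j^4 - 24*sqrt(2)*j^3 - 3*j^3 - 12*sqrt(2)*j^2 + 56*j^2 - 48*j + 224*sqrt(2)*j - 192*sqrt(2)
(4) = s^2 - 2*s - 12
(5) = -4.32*w^3 - 2.03*w^2 + 1.65*w - 4.42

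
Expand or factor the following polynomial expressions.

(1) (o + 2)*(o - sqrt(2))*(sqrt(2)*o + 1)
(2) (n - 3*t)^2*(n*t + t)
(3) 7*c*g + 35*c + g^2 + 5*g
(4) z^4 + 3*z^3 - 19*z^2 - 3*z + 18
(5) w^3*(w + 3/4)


(1) = sqrt(2)*o^3 - o^2 + 2*sqrt(2)*o^2 - 2*o - sqrt(2)*o - 2*sqrt(2)
(2) = n^3*t - 6*n^2*t^2 + n^2*t + 9*n*t^3 - 6*n*t^2 + 9*t^3
(3) = (7*c + g)*(g + 5)
(4) = (z - 3)*(z - 1)*(z + 1)*(z + 6)
(5) = w^4 + 3*w^3/4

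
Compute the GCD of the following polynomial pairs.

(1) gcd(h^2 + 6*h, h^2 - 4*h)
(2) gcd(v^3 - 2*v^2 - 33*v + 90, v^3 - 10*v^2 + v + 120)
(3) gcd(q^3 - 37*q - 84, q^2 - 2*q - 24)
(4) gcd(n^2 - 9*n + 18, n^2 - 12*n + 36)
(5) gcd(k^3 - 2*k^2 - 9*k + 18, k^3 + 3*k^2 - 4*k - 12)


(1) = h
(2) = gcd((v - 5)*(v - 3)*(v + 6), (v - 8)*(v - 5)*(v + 3)) = v - 5
(3) = gcd((q - 7)*(q + 3)*(q + 4), (q - 6)*(q + 4)) = q + 4
(4) = n - 6
(5) = k^2 + k - 6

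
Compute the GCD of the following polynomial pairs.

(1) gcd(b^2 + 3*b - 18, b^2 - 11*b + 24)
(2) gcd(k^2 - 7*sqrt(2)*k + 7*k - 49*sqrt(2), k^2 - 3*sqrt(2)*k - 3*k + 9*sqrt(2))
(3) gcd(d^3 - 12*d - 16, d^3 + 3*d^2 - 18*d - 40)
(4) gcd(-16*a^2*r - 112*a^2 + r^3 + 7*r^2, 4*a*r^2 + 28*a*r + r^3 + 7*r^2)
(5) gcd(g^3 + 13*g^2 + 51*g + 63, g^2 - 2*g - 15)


(1) = b - 3
(2) = gcd((k + 7)*(k - 7*sqrt(2)), (k - 3)*(k - 3*sqrt(2))) = 1
(3) = d^2 - 2*d - 8
(4) = 4*a*r + 28*a + r^2 + 7*r
(5) = gcd((g + 3)^2*(g + 7), (g - 5)*(g + 3)) = g + 3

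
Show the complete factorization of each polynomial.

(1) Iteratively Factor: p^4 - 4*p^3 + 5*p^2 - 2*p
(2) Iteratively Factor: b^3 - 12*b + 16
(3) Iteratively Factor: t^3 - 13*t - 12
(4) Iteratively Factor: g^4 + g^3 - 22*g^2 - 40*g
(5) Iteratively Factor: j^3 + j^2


(1) = (p)*(p^3 - 4*p^2 + 5*p - 2) = p*(p - 2)*(p^2 - 2*p + 1) = p*(p - 2)*(p - 1)*(p - 1)
(2) = (b - 2)*(b^2 + 2*b - 8) = (b - 2)*(b + 4)*(b - 2)
(3) = (t - 4)*(t^2 + 4*t + 3) = (t - 4)*(t + 1)*(t + 3)
(4) = (g + 4)*(g^3 - 3*g^2 - 10*g) = g*(g + 4)*(g^2 - 3*g - 10) = g*(g - 5)*(g + 4)*(g + 2)
(5) = (j)*(j^2 + j) = j^2*(j + 1)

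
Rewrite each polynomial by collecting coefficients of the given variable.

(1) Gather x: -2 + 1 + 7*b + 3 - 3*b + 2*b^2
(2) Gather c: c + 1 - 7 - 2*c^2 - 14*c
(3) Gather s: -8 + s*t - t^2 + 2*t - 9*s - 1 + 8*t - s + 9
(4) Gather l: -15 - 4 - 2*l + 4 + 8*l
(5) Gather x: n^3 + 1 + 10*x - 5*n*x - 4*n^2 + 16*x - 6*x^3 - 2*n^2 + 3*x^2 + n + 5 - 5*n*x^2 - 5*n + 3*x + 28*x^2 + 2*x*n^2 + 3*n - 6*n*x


(1) = 2*b^2 + 4*b + 2
(2) = -2*c^2 - 13*c - 6
(3) = s*(t - 10) - t^2 + 10*t
(4) = 6*l - 15
(5) = n^3 - 6*n^2 - n - 6*x^3 + x^2*(31 - 5*n) + x*(2*n^2 - 11*n + 29) + 6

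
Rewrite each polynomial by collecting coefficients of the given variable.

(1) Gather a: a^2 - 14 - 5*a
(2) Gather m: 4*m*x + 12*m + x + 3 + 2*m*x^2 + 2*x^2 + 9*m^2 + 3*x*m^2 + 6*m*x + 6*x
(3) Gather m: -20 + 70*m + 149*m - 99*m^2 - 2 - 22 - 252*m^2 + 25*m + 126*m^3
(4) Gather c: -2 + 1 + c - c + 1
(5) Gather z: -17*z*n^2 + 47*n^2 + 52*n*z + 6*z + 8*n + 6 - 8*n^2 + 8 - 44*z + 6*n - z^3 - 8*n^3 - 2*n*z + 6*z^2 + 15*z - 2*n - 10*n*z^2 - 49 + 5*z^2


(1) = a^2 - 5*a - 14
(2) = m^2*(3*x + 9) + m*(2*x^2 + 10*x + 12) + 2*x^2 + 7*x + 3
(3) = 126*m^3 - 351*m^2 + 244*m - 44
(4) = 0
(5) = -8*n^3 + 39*n^2 + 12*n - z^3 + z^2*(11 - 10*n) + z*(-17*n^2 + 50*n - 23) - 35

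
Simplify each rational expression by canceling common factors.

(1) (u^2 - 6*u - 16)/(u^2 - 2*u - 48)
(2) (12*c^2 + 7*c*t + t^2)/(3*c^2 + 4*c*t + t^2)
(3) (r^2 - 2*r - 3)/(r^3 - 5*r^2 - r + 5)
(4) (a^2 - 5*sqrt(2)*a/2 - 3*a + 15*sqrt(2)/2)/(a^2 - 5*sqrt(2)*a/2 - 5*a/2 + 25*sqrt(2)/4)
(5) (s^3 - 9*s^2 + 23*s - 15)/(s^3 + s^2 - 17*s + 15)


(1) = (u + 2)/(u + 6)
(2) = (4*c + t)/(c + t)
(3) = (r - 3)/(r^2 - 6*r + 5)
(4) = (8*a - 24)/(8*a - 20)
(5) = (s - 5)/(s + 5)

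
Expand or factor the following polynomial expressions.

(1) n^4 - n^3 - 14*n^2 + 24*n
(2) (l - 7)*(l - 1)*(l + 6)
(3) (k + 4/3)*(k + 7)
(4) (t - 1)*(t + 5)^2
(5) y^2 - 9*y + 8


(1) = n*(n - 3)*(n - 2)*(n + 4)
(2) = l^3 - 2*l^2 - 41*l + 42
(3) = k^2 + 25*k/3 + 28/3
(4) = t^3 + 9*t^2 + 15*t - 25
(5) = (y - 8)*(y - 1)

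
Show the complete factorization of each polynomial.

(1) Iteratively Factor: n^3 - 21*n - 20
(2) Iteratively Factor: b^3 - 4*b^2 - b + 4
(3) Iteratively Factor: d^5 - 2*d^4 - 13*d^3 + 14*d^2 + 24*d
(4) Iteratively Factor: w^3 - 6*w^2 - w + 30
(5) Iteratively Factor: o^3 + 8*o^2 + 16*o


(1) = (n + 1)*(n^2 - n - 20) = (n - 5)*(n + 1)*(n + 4)
(2) = (b - 1)*(b^2 - 3*b - 4) = (b - 1)*(b + 1)*(b - 4)
(3) = (d)*(d^4 - 2*d^3 - 13*d^2 + 14*d + 24) = d*(d - 4)*(d^3 + 2*d^2 - 5*d - 6) = d*(d - 4)*(d + 1)*(d^2 + d - 6) = d*(d - 4)*(d + 1)*(d + 3)*(d - 2)
(4) = (w - 5)*(w^2 - w - 6) = (w - 5)*(w - 3)*(w + 2)
(5) = (o + 4)*(o^2 + 4*o) = (o + 4)^2*(o)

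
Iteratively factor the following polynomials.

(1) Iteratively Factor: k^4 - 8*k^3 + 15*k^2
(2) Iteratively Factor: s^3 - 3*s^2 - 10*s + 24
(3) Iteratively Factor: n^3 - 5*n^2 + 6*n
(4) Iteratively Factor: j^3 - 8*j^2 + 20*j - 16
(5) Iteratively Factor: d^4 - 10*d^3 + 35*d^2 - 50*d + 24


(1) = (k - 5)*(k^3 - 3*k^2) = (k - 5)*(k - 3)*(k^2) = k*(k - 5)*(k - 3)*(k)
(2) = (s - 2)*(s^2 - s - 12) = (s - 4)*(s - 2)*(s + 3)
(3) = (n - 2)*(n^2 - 3*n) = (n - 3)*(n - 2)*(n)
(4) = (j - 4)*(j^2 - 4*j + 4) = (j - 4)*(j - 2)*(j - 2)
(5) = (d - 2)*(d^3 - 8*d^2 + 19*d - 12) = (d - 2)*(d - 1)*(d^2 - 7*d + 12) = (d - 4)*(d - 2)*(d - 1)*(d - 3)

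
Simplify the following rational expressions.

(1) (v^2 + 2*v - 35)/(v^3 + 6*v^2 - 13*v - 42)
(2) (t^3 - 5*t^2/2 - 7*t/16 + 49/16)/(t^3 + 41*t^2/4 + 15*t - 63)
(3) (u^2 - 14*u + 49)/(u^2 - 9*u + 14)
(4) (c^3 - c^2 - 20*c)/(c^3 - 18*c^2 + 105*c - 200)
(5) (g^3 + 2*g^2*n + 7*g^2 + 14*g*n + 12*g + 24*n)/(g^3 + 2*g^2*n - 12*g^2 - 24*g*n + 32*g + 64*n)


(1) = (v - 5)/(v^2 - v - 6)
(2) = (4*t^2 - 3*t - 7)/(4*t^2 + 48*t + 144)
(3) = (u - 7)/(u - 2)
(4) = (c^2 + 4*c)/(c^2 - 13*c + 40)
(5) = (g^2 + 7*g + 12)/(g^2 - 12*g + 32)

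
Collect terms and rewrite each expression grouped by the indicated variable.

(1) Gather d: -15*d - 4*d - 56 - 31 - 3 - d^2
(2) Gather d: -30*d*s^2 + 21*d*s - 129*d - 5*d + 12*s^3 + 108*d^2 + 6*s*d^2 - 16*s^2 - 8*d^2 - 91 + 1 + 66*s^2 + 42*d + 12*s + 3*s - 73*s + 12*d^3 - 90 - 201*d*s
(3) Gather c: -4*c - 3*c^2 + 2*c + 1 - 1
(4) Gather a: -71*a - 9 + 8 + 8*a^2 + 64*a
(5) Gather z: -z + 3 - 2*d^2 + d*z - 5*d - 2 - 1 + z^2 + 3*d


(1) = -d^2 - 19*d - 90
(2) = 12*d^3 + d^2*(6*s + 100) + d*(-30*s^2 - 180*s - 92) + 12*s^3 + 50*s^2 - 58*s - 180
(3) = -3*c^2 - 2*c
(4) = 8*a^2 - 7*a - 1
(5) = -2*d^2 - 2*d + z^2 + z*(d - 1)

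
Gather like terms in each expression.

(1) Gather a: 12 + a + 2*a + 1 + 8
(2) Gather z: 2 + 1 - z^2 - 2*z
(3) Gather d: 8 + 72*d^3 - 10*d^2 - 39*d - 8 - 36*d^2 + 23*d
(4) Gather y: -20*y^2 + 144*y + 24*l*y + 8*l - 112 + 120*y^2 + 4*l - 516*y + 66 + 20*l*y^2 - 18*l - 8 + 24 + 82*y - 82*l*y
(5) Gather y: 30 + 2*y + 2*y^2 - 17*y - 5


(1) = 3*a + 21
(2) = -z^2 - 2*z + 3
(3) = 72*d^3 - 46*d^2 - 16*d
(4) = -6*l + y^2*(20*l + 100) + y*(-58*l - 290) - 30
(5) = 2*y^2 - 15*y + 25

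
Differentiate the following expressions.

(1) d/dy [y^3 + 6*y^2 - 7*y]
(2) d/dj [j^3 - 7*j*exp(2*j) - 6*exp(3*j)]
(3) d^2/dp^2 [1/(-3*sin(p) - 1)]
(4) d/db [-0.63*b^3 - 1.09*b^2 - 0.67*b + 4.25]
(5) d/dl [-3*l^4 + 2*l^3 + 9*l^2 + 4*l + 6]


(1) = 3*y^2 + 12*y - 7
(2) = 3*j^2 - 14*j*exp(2*j) - 18*exp(3*j) - 7*exp(2*j)
(3) = 3*(3*sin(p)^2 - sin(p) - 6)/(3*sin(p) + 1)^3
(4) = -1.89*b^2 - 2.18*b - 0.67
(5) = -12*l^3 + 6*l^2 + 18*l + 4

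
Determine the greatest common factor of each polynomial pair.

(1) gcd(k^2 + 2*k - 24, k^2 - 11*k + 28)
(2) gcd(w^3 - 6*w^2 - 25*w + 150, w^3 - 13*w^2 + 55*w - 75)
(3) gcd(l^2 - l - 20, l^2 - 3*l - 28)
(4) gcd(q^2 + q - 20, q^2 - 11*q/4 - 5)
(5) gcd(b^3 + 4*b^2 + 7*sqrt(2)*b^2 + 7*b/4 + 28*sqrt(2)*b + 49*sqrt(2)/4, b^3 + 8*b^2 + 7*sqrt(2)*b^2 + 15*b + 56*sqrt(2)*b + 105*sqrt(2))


(1) = gcd((k - 4)*(k + 6), (k - 7)*(k - 4)) = k - 4
(2) = gcd((w - 6)*(w - 5)*(w + 5), (w - 5)^2*(w - 3)) = w - 5
(3) = gcd((l - 5)*(l + 4), (l - 7)*(l + 4)) = l + 4
(4) = q - 4
(5) = b + 7*sqrt(2)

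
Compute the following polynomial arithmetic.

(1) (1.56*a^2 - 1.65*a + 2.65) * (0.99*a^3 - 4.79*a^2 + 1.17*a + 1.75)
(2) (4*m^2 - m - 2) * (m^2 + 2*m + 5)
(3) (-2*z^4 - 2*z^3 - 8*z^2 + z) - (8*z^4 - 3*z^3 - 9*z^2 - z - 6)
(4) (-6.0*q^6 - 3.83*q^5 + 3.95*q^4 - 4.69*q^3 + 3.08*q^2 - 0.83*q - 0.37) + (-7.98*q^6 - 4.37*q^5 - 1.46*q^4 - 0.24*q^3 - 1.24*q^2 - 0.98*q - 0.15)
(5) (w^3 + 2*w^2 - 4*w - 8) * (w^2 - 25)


(1) = 1.5444*a^5 - 9.1059*a^4 + 12.3522*a^3 - 11.894*a^2 + 0.213*a + 4.6375
(2) = 4*m^4 + 7*m^3 + 16*m^2 - 9*m - 10
(3) = -10*z^4 + z^3 + z^2 + 2*z + 6
(4) = -13.98*q^6 - 8.2*q^5 + 2.49*q^4 - 4.93*q^3 + 1.84*q^2 - 1.81*q - 0.52
(5) = w^5 + 2*w^4 - 29*w^3 - 58*w^2 + 100*w + 200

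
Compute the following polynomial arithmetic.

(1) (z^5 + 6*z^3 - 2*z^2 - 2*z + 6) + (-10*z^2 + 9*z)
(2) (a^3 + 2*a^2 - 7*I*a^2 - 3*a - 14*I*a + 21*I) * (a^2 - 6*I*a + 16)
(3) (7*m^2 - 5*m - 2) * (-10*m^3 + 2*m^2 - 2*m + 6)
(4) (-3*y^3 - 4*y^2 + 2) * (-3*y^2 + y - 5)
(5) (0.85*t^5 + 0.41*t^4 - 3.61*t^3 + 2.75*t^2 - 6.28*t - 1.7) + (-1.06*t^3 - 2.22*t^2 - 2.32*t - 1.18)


(1) = z^5 + 6*z^3 - 12*z^2 + 7*z + 6
(2) = a^5 + 2*a^4 - 13*I*a^4 - 29*a^3 - 26*I*a^3 - 52*a^2 - 73*I*a^2 + 78*a - 224*I*a + 336*I
(3) = -70*m^5 + 64*m^4 - 4*m^3 + 48*m^2 - 26*m - 12
(4) = 9*y^5 + 9*y^4 + 11*y^3 + 14*y^2 + 2*y - 10
(5) = 0.85*t^5 + 0.41*t^4 - 4.67*t^3 + 0.53*t^2 - 8.6*t - 2.88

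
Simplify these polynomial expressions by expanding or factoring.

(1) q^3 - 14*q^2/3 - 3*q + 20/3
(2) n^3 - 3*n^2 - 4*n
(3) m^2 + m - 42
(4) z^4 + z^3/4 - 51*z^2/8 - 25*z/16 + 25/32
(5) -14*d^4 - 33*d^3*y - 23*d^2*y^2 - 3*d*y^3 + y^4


(1) = (q - 5)*(q - 1)*(q + 4/3)
(2) = n*(n - 4)*(n + 1)
(3) = (m - 6)*(m + 7)
(4) = (z - 5/2)*(z - 1/4)*(z + 1/2)*(z + 5/2)
(5) = (-7*d + y)*(d + y)^2*(2*d + y)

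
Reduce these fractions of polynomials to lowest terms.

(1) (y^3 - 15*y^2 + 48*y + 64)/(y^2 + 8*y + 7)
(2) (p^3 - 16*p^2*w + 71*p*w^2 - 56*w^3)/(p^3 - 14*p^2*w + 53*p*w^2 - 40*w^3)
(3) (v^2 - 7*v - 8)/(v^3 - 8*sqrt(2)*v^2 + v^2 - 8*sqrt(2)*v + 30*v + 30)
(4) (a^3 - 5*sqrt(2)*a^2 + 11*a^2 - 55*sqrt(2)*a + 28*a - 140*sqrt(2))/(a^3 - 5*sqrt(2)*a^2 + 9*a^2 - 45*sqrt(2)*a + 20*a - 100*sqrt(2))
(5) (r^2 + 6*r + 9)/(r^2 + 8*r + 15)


(1) = (y^2 - 16*y + 64)/(y + 7)
(2) = (p - 7*w)/(p - 5*w)
(3) = (v - 8)/(v^2 - 8*sqrt(2)*v + 30)
(4) = (a + 7)/(a + 5)
(5) = (r + 3)/(r + 5)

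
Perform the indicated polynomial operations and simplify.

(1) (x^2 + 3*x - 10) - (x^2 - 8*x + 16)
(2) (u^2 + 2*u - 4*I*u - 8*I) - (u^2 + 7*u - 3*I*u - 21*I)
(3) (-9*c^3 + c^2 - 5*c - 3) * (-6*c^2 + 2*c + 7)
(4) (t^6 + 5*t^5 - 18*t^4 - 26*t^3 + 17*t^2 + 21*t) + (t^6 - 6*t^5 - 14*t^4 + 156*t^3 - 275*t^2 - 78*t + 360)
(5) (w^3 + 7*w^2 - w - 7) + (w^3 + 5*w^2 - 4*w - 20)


(1) = 11*x - 26
(2) = -5*u - I*u + 13*I
(3) = 54*c^5 - 24*c^4 - 31*c^3 + 15*c^2 - 41*c - 21
(4) = 2*t^6 - t^5 - 32*t^4 + 130*t^3 - 258*t^2 - 57*t + 360
(5) = 2*w^3 + 12*w^2 - 5*w - 27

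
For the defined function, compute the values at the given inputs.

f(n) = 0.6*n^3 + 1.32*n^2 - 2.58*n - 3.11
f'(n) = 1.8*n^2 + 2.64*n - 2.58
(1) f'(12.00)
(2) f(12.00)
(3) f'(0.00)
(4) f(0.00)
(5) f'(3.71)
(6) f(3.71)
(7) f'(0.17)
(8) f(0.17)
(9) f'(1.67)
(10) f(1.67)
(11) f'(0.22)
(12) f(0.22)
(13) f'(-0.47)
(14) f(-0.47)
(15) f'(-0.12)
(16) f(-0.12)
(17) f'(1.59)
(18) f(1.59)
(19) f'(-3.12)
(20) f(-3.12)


(1) = 288.30
(2) = 1192.81
(3) = -2.58
(4) = -3.11
(5) = 31.99
(6) = 36.13
(7) = -2.08
(8) = -3.51
(9) = 6.85
(10) = -0.94
(11) = -1.91
(12) = -3.61
(13) = -3.42
(14) = -1.67
(15) = -2.87
(16) = -2.78
(17) = 6.17
(18) = -1.46
(19) = 6.71
(20) = -0.43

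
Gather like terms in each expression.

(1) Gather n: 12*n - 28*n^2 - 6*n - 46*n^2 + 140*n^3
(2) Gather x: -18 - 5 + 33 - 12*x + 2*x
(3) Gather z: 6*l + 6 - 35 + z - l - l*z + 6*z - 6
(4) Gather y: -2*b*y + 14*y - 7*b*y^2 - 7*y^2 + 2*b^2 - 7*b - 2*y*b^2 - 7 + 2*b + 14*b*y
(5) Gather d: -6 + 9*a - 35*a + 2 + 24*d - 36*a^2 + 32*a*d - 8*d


(1) = 140*n^3 - 74*n^2 + 6*n
(2) = 10 - 10*x
(3) = 5*l + z*(7 - l) - 35
(4) = 2*b^2 - 5*b + y^2*(-7*b - 7) + y*(-2*b^2 + 12*b + 14) - 7
(5) = -36*a^2 - 26*a + d*(32*a + 16) - 4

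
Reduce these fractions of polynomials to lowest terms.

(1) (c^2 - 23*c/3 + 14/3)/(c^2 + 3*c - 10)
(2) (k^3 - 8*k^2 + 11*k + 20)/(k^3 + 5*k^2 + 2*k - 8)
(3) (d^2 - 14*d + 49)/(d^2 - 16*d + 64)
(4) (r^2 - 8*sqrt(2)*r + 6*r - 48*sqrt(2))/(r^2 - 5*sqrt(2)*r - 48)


(1) = (3*c^2 - 23*c + 14)/(3*c^2 + 9*c - 30)
(2) = (k^3 - 8*k^2 + 11*k + 20)/(k^3 + 5*k^2 + 2*k - 8)
(3) = (d^2 - 14*d + 49)/(d^2 - 16*d + 64)
(4) = (r + 6)/(r + 3*sqrt(2))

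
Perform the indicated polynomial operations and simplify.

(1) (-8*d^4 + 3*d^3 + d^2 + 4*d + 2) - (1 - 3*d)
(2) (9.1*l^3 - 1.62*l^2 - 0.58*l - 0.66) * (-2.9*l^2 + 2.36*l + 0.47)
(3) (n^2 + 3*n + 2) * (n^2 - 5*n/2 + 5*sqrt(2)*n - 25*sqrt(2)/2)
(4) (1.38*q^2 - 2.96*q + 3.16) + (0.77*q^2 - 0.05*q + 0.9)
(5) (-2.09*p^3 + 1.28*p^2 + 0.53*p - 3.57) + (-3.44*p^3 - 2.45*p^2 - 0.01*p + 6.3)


(1) = -8*d^4 + 3*d^3 + d^2 + 7*d + 1
(2) = -26.39*l^5 + 26.174*l^4 + 2.1358*l^3 - 0.2162*l^2 - 1.8302*l - 0.3102
(3) = n^4 + n^3/2 + 5*sqrt(2)*n^3 - 11*n^2/2 + 5*sqrt(2)*n^2/2 - 55*sqrt(2)*n/2 - 5*n - 25*sqrt(2)
(4) = 2.15*q^2 - 3.01*q + 4.06
(5) = -5.53*p^3 - 1.17*p^2 + 0.52*p + 2.73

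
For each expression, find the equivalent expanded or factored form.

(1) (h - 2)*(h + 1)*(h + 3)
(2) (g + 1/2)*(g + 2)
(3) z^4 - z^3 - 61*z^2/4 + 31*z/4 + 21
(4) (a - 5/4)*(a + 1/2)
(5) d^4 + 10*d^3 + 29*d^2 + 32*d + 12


(1) = h^3 + 2*h^2 - 5*h - 6
(2) = g^2 + 5*g/2 + 1
(3) = (z - 4)*(z - 3/2)*(z + 1)*(z + 7/2)
(4) = a^2 - 3*a/4 - 5/8
(5) = (d + 1)^2*(d + 2)*(d + 6)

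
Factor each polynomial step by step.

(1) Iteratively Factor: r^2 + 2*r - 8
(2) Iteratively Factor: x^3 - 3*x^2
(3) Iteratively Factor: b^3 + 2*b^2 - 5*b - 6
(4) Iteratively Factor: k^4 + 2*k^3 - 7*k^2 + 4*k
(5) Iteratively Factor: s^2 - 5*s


(1) = (r - 2)*(r + 4)
(2) = (x)*(x^2 - 3*x) = x*(x - 3)*(x)
(3) = (b + 1)*(b^2 + b - 6) = (b + 1)*(b + 3)*(b - 2)
(4) = (k + 4)*(k^3 - 2*k^2 + k) = k*(k + 4)*(k^2 - 2*k + 1) = k*(k - 1)*(k + 4)*(k - 1)
(5) = (s)*(s - 5)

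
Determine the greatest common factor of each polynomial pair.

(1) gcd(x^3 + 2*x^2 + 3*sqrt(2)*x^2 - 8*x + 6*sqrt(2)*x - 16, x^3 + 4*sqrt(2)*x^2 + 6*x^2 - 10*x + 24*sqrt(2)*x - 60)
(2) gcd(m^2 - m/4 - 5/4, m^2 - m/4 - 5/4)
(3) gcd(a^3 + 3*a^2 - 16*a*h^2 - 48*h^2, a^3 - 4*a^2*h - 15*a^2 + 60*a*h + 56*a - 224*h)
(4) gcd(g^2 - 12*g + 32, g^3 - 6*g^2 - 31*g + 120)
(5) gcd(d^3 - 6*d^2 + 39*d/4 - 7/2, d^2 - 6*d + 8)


(1) = x - sqrt(2)
(2) = gcd((m - 5/4)*(m + 1), (m - 5/4)*(m + 1)) = m^2 - m/4 - 5/4
(3) = a - 4*h
(4) = gcd((g - 8)*(g - 4), (g - 8)*(g - 3)*(g + 5)) = g - 8
(5) = d - 2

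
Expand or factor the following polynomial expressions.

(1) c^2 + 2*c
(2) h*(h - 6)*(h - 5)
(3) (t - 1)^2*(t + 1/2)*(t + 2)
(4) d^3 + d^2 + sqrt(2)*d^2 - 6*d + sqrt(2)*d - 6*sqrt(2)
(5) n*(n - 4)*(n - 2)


(1) = c*(c + 2)
(2) = h^3 - 11*h^2 + 30*h
(3) = t^4 + t^3/2 - 3*t^2 + t/2 + 1
(4) = (d - 2)*(d + 3)*(d + sqrt(2))
(5) = n^3 - 6*n^2 + 8*n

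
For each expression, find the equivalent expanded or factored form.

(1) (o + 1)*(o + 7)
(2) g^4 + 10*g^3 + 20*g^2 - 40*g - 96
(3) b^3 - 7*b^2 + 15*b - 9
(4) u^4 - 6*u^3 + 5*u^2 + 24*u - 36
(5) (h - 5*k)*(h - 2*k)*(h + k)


(1) = o^2 + 8*o + 7
(2) = (g - 2)*(g + 2)*(g + 4)*(g + 6)
(3) = (b - 3)^2*(b - 1)
(4) = (u - 3)^2*(u - 2)*(u + 2)
(5) = h^3 - 6*h^2*k + 3*h*k^2 + 10*k^3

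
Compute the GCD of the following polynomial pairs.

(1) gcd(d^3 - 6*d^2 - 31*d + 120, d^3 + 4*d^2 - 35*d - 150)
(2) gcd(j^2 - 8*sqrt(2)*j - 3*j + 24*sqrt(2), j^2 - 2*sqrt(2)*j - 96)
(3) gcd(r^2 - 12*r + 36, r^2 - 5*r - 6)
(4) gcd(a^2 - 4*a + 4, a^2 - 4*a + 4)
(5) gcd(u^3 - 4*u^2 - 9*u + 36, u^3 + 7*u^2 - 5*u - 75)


(1) = gcd((d - 8)*(d - 3)*(d + 5), (d - 6)*(d + 5)^2) = d + 5
(2) = j - 8*sqrt(2)
(3) = gcd((r - 6)^2, (r - 6)*(r + 1)) = r - 6
(4) = gcd((a - 2)^2, (a - 2)^2) = a^2 - 4*a + 4
(5) = gcd((u - 4)*(u - 3)*(u + 3), (u - 3)*(u + 5)^2) = u - 3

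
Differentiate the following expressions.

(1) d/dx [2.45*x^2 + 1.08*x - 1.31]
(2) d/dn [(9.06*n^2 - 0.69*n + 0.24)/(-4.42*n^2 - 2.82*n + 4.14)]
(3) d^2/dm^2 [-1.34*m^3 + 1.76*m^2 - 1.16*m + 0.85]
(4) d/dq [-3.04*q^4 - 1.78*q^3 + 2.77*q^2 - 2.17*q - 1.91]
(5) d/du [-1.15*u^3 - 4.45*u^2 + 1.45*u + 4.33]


(1) = 4.9*x + 1.08
(2) = (-28.599*n^2 + 77.1384*n - 2.1798)/(19.5364*n^4 + 24.9288*n^3 - 28.6452*n^2 - 23.3496*n + 17.1396)
(3) = 3.52 - 8.04*m
(4) = -12.16*q^3 - 5.34*q^2 + 5.54*q - 2.17
(5) = -3.45*u^2 - 8.9*u + 1.45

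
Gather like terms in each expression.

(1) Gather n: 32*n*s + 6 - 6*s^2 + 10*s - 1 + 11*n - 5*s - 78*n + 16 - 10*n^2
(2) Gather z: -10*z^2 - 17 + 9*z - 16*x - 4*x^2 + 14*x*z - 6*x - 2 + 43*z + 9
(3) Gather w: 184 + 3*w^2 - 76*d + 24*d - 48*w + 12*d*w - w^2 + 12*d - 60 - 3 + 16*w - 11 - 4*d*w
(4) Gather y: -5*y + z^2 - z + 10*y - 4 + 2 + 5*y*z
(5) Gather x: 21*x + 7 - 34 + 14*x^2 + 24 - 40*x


(1) = -10*n^2 + n*(32*s - 67) - 6*s^2 + 5*s + 21
(2) = -4*x^2 - 22*x - 10*z^2 + z*(14*x + 52) - 10
(3) = -40*d + 2*w^2 + w*(8*d - 32) + 110
(4) = y*(5*z + 5) + z^2 - z - 2
(5) = 14*x^2 - 19*x - 3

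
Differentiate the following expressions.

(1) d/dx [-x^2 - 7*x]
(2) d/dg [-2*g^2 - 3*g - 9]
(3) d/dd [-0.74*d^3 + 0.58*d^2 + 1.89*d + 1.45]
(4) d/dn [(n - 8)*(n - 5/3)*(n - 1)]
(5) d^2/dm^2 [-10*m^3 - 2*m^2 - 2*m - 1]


(1) = -2*x - 7
(2) = -4*g - 3
(3) = -2.22*d^2 + 1.16*d + 1.89
(4) = 3*n^2 - 64*n/3 + 23
(5) = -60*m - 4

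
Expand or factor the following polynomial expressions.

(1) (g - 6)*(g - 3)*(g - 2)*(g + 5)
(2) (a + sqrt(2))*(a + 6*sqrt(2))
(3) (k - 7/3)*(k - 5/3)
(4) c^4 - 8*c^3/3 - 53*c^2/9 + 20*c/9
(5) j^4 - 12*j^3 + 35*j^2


(1) = g^4 - 6*g^3 - 19*g^2 + 144*g - 180
(2) = a^2 + 7*sqrt(2)*a + 12
(3) = k^2 - 4*k + 35/9
(4) = c*(c - 4)*(c - 1/3)*(c + 5/3)
(5) = j^2*(j - 7)*(j - 5)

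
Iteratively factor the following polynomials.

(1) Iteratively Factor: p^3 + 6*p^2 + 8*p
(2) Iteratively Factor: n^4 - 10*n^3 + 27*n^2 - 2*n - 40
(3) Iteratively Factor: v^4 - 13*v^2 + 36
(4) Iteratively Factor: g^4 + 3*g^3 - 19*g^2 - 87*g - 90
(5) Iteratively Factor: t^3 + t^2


(1) = (p)*(p^2 + 6*p + 8) = p*(p + 4)*(p + 2)
(2) = (n + 1)*(n^3 - 11*n^2 + 38*n - 40) = (n - 2)*(n + 1)*(n^2 - 9*n + 20) = (n - 4)*(n - 2)*(n + 1)*(n - 5)
(3) = (v - 2)*(v^3 + 2*v^2 - 9*v - 18) = (v - 2)*(v + 3)*(v^2 - v - 6) = (v - 2)*(v + 2)*(v + 3)*(v - 3)
(4) = (g + 3)*(g^3 - 19*g - 30) = (g + 3)^2*(g^2 - 3*g - 10) = (g - 5)*(g + 3)^2*(g + 2)
(5) = (t)*(t^2 + t) = t^2*(t + 1)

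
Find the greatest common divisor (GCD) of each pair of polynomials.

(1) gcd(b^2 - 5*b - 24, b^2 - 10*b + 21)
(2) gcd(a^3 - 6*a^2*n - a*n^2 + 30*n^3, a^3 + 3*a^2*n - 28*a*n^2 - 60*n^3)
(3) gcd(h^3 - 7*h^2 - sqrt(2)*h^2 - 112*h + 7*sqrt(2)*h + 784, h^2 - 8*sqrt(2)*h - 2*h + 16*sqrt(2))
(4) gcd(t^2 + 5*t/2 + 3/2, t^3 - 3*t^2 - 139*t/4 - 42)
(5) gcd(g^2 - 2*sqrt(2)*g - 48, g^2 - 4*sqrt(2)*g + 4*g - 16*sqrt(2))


(1) = 1
(2) = a^2 - 3*a*n - 10*n^2
(3) = gcd((h - 7)*(h - 8*sqrt(2))*(h + 7*sqrt(2)), (h - 2)*(h - 8*sqrt(2))) = h - 8*sqrt(2)
(4) = t + 3/2
(5) = gcd((g - 6*sqrt(2))*(g + 4*sqrt(2)), (g + 4)*(g - 4*sqrt(2))) = 1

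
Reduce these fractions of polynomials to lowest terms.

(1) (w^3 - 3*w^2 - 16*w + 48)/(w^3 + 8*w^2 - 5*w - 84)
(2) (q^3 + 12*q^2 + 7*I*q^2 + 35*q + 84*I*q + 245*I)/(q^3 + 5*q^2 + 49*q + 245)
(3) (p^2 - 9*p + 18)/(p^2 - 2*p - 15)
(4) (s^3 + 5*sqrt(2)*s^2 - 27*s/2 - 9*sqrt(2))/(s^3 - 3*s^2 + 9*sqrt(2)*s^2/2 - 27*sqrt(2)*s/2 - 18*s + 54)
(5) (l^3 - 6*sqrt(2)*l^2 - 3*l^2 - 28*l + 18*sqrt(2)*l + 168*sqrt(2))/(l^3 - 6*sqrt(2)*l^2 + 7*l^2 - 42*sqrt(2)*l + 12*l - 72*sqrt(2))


(1) = (w - 4)/(w + 7)
(2) = (q + 7)/(q - 7*I)
(3) = (p^2 - 9*p + 18)/(p^2 - 2*p - 15)
(4) = (4*s + 2*sqrt(2))/(4*s - 12)
(5) = (l - 7)/(l + 3)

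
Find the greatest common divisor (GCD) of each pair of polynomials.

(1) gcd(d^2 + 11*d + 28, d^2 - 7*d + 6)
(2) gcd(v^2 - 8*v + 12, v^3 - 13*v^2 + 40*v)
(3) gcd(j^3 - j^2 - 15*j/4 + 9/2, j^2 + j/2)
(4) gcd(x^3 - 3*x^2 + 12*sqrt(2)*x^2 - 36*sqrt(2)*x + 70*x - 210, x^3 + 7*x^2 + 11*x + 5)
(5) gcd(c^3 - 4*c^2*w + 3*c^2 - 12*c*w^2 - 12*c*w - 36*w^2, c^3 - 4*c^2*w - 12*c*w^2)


(1) = 1
(2) = gcd((v - 6)*(v - 2), v*(v - 8)*(v - 5)) = 1
(3) = gcd((j - 3/2)^2*(j + 2), j*(j + 1/2)) = 1
(4) = 1
(5) = -c^2 + 4*c*w + 12*w^2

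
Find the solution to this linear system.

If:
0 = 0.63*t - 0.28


Then:
t = 0.44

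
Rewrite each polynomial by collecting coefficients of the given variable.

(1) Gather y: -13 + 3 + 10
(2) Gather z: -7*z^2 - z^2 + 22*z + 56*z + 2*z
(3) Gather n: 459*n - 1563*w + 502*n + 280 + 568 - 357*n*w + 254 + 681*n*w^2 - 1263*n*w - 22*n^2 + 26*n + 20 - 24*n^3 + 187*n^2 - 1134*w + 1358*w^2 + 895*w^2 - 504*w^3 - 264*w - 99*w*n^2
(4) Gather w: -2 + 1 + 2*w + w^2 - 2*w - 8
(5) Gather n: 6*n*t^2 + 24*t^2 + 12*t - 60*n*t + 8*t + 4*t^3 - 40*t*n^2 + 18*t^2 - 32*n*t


(1) = 0
(2) = -8*z^2 + 80*z
(3) = -24*n^3 + n^2*(165 - 99*w) + n*(681*w^2 - 1620*w + 987) - 504*w^3 + 2253*w^2 - 2961*w + 1122
(4) = w^2 - 9
(5) = -40*n^2*t + n*(6*t^2 - 92*t) + 4*t^3 + 42*t^2 + 20*t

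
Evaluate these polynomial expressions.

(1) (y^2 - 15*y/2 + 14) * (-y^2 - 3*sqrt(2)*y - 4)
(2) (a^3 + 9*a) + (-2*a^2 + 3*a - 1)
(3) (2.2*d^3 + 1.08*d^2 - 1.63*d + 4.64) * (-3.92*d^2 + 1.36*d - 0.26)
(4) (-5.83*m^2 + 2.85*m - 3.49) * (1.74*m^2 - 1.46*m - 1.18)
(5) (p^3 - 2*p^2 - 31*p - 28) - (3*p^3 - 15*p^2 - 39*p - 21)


(1) = -y^4 - 3*sqrt(2)*y^3 + 15*y^3/2 - 18*y^2 + 45*sqrt(2)*y^2/2 - 42*sqrt(2)*y + 30*y - 56
(2) = a^3 - 2*a^2 + 12*a - 1
(3) = -8.624*d^5 - 1.2416*d^4 + 7.2864*d^3 - 20.6864*d^2 + 6.7342*d - 1.2064
(4) = -10.1442*m^4 + 13.4708*m^3 - 3.3542*m^2 + 1.7324*m + 4.1182
(5) = -2*p^3 + 13*p^2 + 8*p - 7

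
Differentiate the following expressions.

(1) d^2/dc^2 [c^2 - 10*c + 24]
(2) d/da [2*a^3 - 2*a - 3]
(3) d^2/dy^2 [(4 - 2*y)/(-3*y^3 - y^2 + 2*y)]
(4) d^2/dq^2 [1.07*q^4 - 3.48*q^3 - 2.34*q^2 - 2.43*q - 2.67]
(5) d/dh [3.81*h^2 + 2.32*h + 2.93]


(1) = 2
(2) = 6*a^2 - 2
(3) = 4*(27*y^5 - 99*y^4 - 41*y^3 + 30*y^2 + 12*y - 8)/(y^3*(27*y^6 + 27*y^5 - 45*y^4 - 35*y^3 + 30*y^2 + 12*y - 8))
(4) = 12.84*q^2 - 20.88*q - 4.68
(5) = 7.62*h + 2.32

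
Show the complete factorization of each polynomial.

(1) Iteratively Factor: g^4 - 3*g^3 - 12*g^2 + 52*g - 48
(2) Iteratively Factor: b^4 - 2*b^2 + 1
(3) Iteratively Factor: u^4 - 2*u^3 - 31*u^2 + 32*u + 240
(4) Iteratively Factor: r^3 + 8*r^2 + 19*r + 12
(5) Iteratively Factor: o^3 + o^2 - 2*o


(1) = (g - 2)*(g^3 - g^2 - 14*g + 24) = (g - 3)*(g - 2)*(g^2 + 2*g - 8) = (g - 3)*(g - 2)*(g + 4)*(g - 2)
(2) = (b + 1)*(b^3 - b^2 - b + 1) = (b - 1)*(b + 1)*(b^2 - 1) = (b - 1)^2*(b + 1)*(b + 1)
(3) = (u - 5)*(u^3 + 3*u^2 - 16*u - 48) = (u - 5)*(u - 4)*(u^2 + 7*u + 12) = (u - 5)*(u - 4)*(u + 3)*(u + 4)
(4) = (r + 1)*(r^2 + 7*r + 12) = (r + 1)*(r + 3)*(r + 4)
(5) = (o + 2)*(o^2 - o) = o*(o + 2)*(o - 1)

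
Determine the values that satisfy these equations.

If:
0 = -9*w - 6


Then:
w = -2/3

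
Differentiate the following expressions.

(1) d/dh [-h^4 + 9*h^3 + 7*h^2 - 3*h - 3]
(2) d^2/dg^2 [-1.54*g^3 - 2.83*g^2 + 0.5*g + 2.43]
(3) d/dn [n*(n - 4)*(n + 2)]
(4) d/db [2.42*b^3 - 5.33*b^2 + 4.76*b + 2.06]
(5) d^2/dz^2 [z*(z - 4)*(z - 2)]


(1) = -4*h^3 + 27*h^2 + 14*h - 3
(2) = -9.24*g - 5.66
(3) = 3*n^2 - 4*n - 8
(4) = 7.26*b^2 - 10.66*b + 4.76
(5) = 6*z - 12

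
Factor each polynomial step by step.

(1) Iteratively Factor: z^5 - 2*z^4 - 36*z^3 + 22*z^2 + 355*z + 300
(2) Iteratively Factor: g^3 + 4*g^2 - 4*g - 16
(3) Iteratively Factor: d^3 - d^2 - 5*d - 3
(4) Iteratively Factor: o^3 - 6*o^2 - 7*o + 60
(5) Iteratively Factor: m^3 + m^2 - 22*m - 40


(1) = (z - 5)*(z^4 + 3*z^3 - 21*z^2 - 83*z - 60) = (z - 5)^2*(z^3 + 8*z^2 + 19*z + 12) = (z - 5)^2*(z + 1)*(z^2 + 7*z + 12) = (z - 5)^2*(z + 1)*(z + 3)*(z + 4)
(2) = (g + 2)*(g^2 + 2*g - 8) = (g + 2)*(g + 4)*(g - 2)
(3) = (d + 1)*(d^2 - 2*d - 3) = (d - 3)*(d + 1)*(d + 1)
(4) = (o - 5)*(o^2 - o - 12) = (o - 5)*(o - 4)*(o + 3)
(5) = (m + 2)*(m^2 - m - 20) = (m - 5)*(m + 2)*(m + 4)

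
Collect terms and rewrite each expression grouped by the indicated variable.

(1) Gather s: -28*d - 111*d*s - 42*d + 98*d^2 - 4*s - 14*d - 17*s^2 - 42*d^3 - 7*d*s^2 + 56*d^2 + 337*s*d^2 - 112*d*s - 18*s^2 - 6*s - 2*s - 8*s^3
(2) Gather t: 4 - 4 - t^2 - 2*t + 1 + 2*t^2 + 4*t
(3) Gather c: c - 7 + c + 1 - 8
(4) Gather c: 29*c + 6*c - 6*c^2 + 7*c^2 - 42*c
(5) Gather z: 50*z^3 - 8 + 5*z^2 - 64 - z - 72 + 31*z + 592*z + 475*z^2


(1) = -42*d^3 + 154*d^2 - 84*d - 8*s^3 + s^2*(-7*d - 35) + s*(337*d^2 - 223*d - 12)
(2) = t^2 + 2*t + 1
(3) = 2*c - 14
(4) = c^2 - 7*c
(5) = 50*z^3 + 480*z^2 + 622*z - 144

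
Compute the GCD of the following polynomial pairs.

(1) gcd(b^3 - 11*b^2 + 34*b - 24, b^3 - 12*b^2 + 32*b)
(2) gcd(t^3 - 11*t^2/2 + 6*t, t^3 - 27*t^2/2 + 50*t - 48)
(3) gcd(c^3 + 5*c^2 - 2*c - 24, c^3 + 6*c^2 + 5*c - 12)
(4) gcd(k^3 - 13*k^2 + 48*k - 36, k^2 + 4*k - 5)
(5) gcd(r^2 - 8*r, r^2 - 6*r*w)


(1) = gcd((b - 6)*(b - 4)*(b - 1), b*(b - 8)*(b - 4)) = b - 4
(2) = t^2 - 11*t/2 + 6
(3) = gcd((c - 2)*(c + 3)*(c + 4), (c - 1)*(c + 3)*(c + 4)) = c^2 + 7*c + 12
(4) = gcd((k - 6)^2*(k - 1), (k - 1)*(k + 5)) = k - 1
(5) = r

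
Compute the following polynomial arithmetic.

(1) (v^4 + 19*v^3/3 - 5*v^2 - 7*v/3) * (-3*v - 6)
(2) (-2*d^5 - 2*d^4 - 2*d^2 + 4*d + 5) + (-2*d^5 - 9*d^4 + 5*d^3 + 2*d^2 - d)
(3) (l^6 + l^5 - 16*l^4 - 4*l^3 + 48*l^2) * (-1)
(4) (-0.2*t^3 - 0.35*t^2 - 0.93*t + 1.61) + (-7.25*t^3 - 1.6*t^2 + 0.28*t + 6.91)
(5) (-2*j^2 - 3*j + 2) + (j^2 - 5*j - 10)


(1) = -3*v^5 - 25*v^4 - 23*v^3 + 37*v^2 + 14*v
(2) = -4*d^5 - 11*d^4 + 5*d^3 + 3*d + 5
(3) = -l^6 - l^5 + 16*l^4 + 4*l^3 - 48*l^2
(4) = -7.45*t^3 - 1.95*t^2 - 0.65*t + 8.52
(5) = -j^2 - 8*j - 8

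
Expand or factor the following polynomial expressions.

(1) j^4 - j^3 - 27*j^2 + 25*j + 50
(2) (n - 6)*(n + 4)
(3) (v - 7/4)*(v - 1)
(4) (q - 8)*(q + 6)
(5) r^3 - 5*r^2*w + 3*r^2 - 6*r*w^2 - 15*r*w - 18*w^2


(1) = (j - 5)*(j - 2)*(j + 1)*(j + 5)
(2) = n^2 - 2*n - 24
(3) = v^2 - 11*v/4 + 7/4
(4) = q^2 - 2*q - 48
(5) = (r + 3)*(r - 6*w)*(r + w)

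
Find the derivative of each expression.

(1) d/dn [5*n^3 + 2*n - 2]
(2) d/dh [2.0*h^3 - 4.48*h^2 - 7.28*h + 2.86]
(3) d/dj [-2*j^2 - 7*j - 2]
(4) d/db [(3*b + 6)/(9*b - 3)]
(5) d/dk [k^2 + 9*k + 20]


(1) = 15*n^2 + 2
(2) = 6.0*h^2 - 8.96*h - 7.28
(3) = -4*j - 7
(4) = -7/(3*b - 1)^2
(5) = 2*k + 9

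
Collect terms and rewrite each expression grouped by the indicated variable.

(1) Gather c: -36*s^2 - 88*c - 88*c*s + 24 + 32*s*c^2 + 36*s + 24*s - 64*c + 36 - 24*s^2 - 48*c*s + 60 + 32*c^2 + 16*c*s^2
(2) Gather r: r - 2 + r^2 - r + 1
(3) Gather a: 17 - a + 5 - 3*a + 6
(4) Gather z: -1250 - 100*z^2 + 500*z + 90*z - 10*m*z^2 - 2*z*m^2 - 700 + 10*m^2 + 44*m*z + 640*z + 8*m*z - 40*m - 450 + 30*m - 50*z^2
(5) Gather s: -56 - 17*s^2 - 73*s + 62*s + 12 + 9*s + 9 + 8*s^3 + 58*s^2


(1) = c^2*(32*s + 32) + c*(16*s^2 - 136*s - 152) - 60*s^2 + 60*s + 120
(2) = r^2 - 1
(3) = 28 - 4*a
(4) = 10*m^2 - 10*m + z^2*(-10*m - 150) + z*(-2*m^2 + 52*m + 1230) - 2400
(5) = 8*s^3 + 41*s^2 - 2*s - 35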